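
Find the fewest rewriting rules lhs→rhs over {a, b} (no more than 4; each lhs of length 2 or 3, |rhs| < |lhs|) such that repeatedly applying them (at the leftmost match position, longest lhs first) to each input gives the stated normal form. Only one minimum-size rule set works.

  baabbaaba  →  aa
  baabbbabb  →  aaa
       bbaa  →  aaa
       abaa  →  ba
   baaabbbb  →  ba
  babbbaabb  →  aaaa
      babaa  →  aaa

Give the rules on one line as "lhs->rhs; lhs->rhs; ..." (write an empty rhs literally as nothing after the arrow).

aba->ba; baa->ba; bb->a

  | baabbaaba => babbaaba => baaaaba => baaaba => baaba => baba => bba => aa
  | baabbbabb => babbbabb => baababb => bababb => bbabb => aabb => aaa
  | bbaa => aaa
  | abaa => baa => ba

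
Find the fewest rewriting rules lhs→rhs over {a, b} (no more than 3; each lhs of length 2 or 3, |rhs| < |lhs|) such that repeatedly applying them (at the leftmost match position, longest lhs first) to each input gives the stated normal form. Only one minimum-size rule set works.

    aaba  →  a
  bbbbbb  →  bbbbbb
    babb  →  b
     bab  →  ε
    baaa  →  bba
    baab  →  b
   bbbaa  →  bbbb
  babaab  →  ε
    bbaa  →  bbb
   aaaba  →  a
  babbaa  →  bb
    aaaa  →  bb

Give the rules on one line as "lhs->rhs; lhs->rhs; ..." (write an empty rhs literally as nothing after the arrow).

  | aaba => a
  | bbbbbb
  | babb => b
  | bab => ε

aa->b; aab->; bab->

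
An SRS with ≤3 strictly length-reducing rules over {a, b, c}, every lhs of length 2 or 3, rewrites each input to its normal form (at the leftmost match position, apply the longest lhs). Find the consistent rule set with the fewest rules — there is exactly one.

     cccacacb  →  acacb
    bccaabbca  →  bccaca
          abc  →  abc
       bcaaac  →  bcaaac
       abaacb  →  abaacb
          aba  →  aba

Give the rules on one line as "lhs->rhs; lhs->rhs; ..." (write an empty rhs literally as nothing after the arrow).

  | cccacacb => acacb
  | bccaabbca => bccaca
  | abc
  | bcaaac

abb->; ccc->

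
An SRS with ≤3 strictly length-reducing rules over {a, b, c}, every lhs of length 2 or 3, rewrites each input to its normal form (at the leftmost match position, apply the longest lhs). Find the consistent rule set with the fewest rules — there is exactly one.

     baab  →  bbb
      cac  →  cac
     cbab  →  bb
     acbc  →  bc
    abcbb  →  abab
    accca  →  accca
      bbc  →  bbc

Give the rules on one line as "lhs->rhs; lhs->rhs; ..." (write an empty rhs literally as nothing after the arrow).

  | baab => bbb
  | cac
  | cbab => aab => bb
  | acbc => aac => bc

aa->b; cb->a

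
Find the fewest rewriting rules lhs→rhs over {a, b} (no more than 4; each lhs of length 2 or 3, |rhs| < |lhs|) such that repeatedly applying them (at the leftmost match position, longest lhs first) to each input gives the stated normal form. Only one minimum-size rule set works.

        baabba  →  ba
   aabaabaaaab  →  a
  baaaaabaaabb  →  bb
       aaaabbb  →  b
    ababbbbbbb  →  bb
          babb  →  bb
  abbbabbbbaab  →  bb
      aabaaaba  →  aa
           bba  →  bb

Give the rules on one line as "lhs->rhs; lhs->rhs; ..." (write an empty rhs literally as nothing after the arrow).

  | baabba => baba => ba
  | aabaabaaaab => aaabaaaab => abaaaab => aaaab => aab => a
  | baaaaabaaabb => baaabaaabb => babaaabb => baaabb => babb => bb
  | aaaabbb => aabbb => abb => b

aaa->a; ab->; bba->bb; bbb->bb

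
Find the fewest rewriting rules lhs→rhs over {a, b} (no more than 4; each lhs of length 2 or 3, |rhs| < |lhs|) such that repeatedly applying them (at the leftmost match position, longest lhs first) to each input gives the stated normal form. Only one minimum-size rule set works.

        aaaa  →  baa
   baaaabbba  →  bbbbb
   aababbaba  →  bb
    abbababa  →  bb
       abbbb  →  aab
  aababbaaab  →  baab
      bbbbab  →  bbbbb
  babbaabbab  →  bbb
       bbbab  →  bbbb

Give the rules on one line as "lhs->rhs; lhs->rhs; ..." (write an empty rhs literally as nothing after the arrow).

  | aaaa => baa
  | baaaabbba => bbaabbba => bbabbba => bbbbba => bbbbb
  | aababbaba => aaaababa => baababa => baaaaa => bbaaa => bbaa => bba => bb
  | abbababa => baababa => baaaaa => bbaaa => bbaa => bba => bb

aaa->ba; abb->ba; bab->aa; bba->bb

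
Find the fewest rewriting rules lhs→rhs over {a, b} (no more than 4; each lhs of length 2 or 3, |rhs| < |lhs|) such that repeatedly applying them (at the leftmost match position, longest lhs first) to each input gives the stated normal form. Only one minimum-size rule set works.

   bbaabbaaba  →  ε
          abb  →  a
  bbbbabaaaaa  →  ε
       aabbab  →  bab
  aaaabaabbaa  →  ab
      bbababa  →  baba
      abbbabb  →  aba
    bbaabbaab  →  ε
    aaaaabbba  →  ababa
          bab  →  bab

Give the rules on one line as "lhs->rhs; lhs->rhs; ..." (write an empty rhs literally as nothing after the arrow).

  | bbaabbaaba => abbaaba => aaba => bba => ε
  | abb => a
  | bbbbabaaaaa => bbabaaaaa => baaaaa => abaaa => aaba => bba => ε
  | aabbab => bbbab => bab

aa->b; baa->ab; bb->; bba->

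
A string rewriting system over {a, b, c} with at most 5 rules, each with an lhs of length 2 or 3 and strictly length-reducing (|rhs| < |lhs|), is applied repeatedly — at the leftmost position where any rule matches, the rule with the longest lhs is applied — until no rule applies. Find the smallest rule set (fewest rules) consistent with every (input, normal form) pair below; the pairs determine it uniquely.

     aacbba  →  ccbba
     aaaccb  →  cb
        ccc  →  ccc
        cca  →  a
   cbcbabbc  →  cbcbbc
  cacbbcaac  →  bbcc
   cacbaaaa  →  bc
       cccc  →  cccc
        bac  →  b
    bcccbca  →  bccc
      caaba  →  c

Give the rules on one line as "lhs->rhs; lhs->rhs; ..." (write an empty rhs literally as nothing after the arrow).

aa->c; ac->; ca->a; cba->c

  | aacbba => ccbba
  | aaaccb => caccb => accb => cb
  | ccc
  | cca => ca => a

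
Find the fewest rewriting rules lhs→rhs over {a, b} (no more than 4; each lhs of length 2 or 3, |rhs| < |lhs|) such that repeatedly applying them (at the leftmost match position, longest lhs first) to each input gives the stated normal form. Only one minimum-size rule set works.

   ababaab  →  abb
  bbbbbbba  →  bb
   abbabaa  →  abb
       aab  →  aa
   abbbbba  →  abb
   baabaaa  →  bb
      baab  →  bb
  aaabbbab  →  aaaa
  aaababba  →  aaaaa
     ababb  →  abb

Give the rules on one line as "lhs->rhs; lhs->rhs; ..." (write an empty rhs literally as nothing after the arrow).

  | ababaab => abbaab => abbab => abbb => abb
  | bbbbbbba => bbbbbba => bbbbba => bbbba => bbba => bba => bb
  | abbabaa => abbbaa => abbaa => abba => abb
  | aab => aa

aab->aa; ba->b; bbb->bb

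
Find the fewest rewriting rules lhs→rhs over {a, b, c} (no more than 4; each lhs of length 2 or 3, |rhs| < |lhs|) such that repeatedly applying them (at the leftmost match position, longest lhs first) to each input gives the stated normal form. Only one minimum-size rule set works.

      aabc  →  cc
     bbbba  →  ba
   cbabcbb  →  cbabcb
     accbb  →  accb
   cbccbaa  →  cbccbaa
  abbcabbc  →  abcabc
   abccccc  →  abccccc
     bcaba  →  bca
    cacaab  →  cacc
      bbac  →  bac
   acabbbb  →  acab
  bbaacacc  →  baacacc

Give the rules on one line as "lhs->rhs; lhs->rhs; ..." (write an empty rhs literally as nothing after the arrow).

aab->c; aba->a; bb->b

  | aabc => cc
  | bbbba => bbba => bba => ba
  | cbabcbb => cbabcb
  | accbb => accb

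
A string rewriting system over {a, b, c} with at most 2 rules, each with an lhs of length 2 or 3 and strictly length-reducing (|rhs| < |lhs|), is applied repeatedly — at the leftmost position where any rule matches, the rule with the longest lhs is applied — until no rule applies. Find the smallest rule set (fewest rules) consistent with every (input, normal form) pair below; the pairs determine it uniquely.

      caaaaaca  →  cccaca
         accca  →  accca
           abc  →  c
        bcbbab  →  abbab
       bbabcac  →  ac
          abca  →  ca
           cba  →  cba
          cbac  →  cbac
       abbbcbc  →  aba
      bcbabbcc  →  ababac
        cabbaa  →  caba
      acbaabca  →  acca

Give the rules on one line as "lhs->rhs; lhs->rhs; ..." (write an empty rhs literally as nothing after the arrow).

aa->c; bc->a

  | caaaaaca => ccaaaca => cccaca
  | accca
  | abc => aa => c
  | bcbbab => abbab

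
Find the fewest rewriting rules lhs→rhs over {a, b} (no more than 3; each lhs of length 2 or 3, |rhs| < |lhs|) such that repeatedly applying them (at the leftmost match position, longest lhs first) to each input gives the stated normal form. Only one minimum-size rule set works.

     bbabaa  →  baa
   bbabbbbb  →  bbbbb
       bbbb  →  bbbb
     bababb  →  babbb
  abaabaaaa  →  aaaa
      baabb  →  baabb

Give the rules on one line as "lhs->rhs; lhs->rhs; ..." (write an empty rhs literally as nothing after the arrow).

  | bbabaa => baa
  | bbabbbbb => bbbbb
  | bbbb
  | bababb => babbb

aba->ab; bba->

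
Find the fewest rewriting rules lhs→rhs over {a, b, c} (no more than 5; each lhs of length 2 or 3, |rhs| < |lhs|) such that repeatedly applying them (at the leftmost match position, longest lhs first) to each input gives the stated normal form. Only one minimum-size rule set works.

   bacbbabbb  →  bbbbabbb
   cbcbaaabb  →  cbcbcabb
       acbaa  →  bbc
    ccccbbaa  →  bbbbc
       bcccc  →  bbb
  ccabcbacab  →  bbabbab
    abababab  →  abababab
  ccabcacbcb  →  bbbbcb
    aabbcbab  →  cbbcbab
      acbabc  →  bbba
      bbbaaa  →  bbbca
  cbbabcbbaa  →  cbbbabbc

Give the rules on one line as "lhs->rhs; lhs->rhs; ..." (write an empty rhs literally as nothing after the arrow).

  | bacbbabbb => bbbbabbb
  | cbcbaaabb => cbcbcabb
  | acbaa => bbaa => bbc
  | ccccbbaa => bccbbaa => bbbbaa => bbbbc

aa->c; abc->ba; ac->b; cc->b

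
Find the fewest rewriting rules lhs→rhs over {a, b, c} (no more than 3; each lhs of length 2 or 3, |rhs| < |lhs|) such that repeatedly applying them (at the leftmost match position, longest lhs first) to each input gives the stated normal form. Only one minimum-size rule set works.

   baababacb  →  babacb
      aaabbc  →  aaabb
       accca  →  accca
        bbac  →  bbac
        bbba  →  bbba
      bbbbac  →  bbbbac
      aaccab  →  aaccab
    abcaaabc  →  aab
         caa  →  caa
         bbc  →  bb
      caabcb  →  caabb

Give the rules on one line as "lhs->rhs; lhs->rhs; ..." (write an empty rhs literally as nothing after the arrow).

  | baababacb => babacb
  | aaabbc => aaabb
  | accca
  | bbac

baa->; bc->b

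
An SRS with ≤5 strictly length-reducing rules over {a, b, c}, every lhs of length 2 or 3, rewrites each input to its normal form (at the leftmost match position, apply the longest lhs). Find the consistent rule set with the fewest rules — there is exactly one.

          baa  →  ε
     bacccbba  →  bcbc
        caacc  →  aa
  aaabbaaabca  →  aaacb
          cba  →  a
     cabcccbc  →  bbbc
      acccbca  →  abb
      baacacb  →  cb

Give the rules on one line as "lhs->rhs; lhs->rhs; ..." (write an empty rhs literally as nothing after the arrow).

ba->c; ca->; cc->a; ccc->b

  | baa => ca => ε
  | bacccbba => ccccbba => bcbba => bcbc
  | caacc => acc => aa
  | aaabbaaabca => aaabcaabca => aaababca => aaacbca => aaacb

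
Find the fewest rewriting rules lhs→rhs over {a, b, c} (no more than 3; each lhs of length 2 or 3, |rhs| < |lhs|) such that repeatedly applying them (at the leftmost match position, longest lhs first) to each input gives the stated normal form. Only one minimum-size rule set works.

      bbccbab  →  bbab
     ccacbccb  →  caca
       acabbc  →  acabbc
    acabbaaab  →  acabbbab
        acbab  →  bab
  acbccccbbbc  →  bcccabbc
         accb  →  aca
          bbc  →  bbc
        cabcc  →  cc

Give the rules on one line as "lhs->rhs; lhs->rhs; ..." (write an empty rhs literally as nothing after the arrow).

  | bbccbab => bbcaab => bbcbb => bbab
  | ccacbccb => ccaaccb => ccbccb => caccb => caca
  | acabbc
  | acabbaaab => acabbbab

aa->b; abc->; cb->a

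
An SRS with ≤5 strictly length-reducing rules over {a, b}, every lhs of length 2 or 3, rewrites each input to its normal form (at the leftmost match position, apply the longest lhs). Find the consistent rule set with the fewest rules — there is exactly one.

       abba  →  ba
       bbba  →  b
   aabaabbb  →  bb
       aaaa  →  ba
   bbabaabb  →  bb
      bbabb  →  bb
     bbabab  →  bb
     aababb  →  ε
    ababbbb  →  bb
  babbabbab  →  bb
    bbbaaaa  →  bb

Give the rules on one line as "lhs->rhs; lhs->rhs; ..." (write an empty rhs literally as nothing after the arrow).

  | abba => ba
  | bbba => bba => b
  | aabaabbb => aaabbb => bbbb => bbb => bb
  | aaaa => ba

aaa->b; ab->; bba->b; bbb->bb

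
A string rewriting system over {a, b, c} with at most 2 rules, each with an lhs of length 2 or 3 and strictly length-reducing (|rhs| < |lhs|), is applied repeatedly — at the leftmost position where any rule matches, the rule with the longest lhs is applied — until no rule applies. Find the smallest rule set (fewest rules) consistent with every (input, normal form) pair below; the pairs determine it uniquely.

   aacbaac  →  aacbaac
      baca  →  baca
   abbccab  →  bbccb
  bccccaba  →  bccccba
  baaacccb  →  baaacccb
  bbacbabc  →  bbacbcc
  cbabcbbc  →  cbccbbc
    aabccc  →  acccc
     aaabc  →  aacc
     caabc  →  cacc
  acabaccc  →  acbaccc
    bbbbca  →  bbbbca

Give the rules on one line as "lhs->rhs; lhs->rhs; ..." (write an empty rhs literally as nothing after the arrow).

ab->b; abc->cc

  | aacbaac
  | baca
  | abbccab => bbccab => bbccb
  | bccccaba => bccccba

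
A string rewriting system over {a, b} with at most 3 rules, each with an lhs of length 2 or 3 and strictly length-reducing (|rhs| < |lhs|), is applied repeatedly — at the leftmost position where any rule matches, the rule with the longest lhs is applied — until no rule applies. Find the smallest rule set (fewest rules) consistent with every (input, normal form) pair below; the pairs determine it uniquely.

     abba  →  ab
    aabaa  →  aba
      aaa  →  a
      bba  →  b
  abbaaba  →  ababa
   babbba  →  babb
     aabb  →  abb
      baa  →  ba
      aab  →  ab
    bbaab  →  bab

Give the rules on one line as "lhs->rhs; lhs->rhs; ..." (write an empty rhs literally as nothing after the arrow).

aa->a; bba->b

  | abba => ab
  | aabaa => abaa => aba
  | aaa => aa => a
  | bba => b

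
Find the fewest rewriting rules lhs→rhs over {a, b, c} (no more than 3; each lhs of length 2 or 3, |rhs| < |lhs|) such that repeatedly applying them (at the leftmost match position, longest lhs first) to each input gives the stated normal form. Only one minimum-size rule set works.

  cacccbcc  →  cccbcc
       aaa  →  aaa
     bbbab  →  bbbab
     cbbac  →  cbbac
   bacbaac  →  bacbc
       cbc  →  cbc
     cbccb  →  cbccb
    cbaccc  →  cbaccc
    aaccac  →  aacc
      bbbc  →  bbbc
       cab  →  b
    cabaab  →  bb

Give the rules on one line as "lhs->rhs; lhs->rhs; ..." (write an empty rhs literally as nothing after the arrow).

  | cacccbcc => cccbcc
  | aaa
  | bbbab
  | cbbac

baa->b; ca->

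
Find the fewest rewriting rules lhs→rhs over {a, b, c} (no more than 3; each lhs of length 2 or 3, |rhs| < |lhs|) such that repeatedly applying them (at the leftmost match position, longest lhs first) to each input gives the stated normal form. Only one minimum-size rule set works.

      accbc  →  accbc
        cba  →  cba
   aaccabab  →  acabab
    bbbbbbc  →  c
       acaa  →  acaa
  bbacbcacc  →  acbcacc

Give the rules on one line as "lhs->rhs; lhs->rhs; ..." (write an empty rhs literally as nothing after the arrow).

aac->a; bb->

  | accbc
  | cba
  | aaccabab => acabab
  | bbbbbbc => bbbbc => bbc => c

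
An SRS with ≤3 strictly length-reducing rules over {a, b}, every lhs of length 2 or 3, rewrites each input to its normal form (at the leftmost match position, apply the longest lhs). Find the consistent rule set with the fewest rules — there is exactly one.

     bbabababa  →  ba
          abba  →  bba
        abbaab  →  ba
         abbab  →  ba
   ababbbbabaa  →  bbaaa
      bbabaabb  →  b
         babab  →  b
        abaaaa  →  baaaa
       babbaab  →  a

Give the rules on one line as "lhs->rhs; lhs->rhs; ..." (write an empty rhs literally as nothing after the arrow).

  | bbabababa => baababa => bababa => aaba => aba => ba
  | abba => bba
  | abbaab => bbaab => bbab => ba
  | abbab => bbab => ba

ab->b; bab->a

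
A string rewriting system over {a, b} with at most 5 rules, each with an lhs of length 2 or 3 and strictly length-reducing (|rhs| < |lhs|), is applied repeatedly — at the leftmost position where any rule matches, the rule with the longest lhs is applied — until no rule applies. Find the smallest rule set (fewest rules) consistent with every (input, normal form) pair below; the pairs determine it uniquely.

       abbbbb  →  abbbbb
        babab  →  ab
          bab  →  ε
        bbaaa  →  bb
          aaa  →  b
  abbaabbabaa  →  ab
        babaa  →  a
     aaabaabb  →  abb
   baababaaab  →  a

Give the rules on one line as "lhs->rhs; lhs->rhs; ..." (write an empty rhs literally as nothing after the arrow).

  | abbbbb
  | babab => ab
  | bab => ε
  | bbaaa => bbaa => bba => bb

aa->a; aaa->ba; ba->b; bab->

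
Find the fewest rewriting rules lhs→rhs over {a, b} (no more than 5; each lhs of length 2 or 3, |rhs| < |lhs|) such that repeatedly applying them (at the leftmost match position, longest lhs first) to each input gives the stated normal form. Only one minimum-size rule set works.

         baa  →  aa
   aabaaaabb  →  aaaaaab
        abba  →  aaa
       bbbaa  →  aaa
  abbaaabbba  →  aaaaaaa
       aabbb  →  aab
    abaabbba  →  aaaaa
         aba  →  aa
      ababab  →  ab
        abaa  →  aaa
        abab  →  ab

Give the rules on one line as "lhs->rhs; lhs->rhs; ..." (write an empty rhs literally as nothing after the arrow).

  | baa => aa
  | aabaaaabb => aaaaaabb => aaaaaab
  | abba => aaa
  | bbbaa => bbaa => aaa

ba->a; bab->b; bb->b; bba->aa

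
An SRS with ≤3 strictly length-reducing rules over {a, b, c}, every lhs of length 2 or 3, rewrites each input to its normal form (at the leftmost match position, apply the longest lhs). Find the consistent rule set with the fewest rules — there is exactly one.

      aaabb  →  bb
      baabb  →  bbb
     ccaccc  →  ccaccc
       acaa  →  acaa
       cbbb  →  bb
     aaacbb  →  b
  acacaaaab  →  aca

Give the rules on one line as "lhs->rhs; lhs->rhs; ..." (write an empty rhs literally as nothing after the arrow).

ab->b; cb->

  | aaabb => aabb => abb => bb
  | baabb => babb => bbb
  | ccaccc
  | acaa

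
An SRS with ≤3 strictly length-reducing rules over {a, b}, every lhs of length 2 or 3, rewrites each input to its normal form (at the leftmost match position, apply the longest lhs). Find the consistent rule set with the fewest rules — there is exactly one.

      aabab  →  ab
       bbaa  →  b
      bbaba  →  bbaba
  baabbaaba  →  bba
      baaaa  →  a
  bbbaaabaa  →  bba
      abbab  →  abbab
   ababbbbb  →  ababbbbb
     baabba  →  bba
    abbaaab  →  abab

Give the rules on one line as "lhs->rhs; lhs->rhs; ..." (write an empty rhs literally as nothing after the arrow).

  | aabab => ab
  | bbaa => b
  | bbaba
  | baabbaaba => bbaaba => bba

aa->a; aab->; baa->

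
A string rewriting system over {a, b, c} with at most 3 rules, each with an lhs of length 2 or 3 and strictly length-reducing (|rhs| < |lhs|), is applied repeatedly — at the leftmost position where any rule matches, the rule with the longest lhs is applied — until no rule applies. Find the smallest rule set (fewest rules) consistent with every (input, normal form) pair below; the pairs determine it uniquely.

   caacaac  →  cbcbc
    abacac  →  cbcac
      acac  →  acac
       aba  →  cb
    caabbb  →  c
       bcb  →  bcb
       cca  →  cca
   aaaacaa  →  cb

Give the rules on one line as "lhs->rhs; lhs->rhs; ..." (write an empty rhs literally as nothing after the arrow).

  | caacaac => cbcaac => cbcbc
  | abacac => cbcac
  | acac
  | aba => cb

aa->b; aba->cb; bb->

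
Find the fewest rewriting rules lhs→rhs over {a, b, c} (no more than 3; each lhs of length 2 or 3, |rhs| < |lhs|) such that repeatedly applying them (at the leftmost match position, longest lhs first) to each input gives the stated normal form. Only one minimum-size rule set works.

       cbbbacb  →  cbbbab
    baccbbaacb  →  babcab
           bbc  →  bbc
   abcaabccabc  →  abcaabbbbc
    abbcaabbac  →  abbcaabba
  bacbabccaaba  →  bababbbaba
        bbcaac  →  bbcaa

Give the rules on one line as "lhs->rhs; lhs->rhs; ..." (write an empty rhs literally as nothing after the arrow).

  | cbbbacb => cbbbab
  | baccbbaacb => bacbbaacb => babbaacb => babcacb => babcab
  | bbc
  | abcaabccabc => abcaabbbbc

ac->a; baa->ca; cca->bb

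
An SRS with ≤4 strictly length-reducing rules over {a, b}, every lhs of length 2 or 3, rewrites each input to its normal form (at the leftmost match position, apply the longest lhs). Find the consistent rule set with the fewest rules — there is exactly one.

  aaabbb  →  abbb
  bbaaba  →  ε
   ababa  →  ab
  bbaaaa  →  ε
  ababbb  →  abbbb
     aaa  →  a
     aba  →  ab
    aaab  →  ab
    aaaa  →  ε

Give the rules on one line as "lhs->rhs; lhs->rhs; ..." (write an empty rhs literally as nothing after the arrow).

  | aaabbb => abbb
  | bbaaba => baba => ba => ε
  | ababa => abba => ab
  | bbaaaa => baaa => aa => ε

aa->; aba->ab; ba->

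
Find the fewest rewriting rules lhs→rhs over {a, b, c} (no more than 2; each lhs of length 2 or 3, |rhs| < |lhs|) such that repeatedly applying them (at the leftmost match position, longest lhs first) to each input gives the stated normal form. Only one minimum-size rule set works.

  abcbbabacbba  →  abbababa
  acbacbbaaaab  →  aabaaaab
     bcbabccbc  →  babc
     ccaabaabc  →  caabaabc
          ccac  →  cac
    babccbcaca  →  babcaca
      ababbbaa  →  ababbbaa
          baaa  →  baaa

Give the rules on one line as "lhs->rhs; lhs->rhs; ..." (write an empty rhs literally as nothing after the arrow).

cb->; cc->c

  | abcbbabacbba => abbabacbba => abbababa
  | acbacbbaaaab => aacbbaaaab => aabaaaab
  | bcbabccbc => babccbc => babcbc => babc
  | ccaabaabc => caabaabc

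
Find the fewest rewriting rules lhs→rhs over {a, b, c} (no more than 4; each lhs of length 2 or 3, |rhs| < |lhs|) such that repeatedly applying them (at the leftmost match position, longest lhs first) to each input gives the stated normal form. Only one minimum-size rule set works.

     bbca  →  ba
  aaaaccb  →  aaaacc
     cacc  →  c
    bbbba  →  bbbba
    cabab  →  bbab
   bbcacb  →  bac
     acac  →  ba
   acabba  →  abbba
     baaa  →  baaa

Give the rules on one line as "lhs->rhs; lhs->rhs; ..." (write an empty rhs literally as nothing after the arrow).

abc->ba; bc->; ca->b; cb->c

  | bbca => ba
  | aaaaccb => aaaacc
  | cacc => bcc => c
  | bbbba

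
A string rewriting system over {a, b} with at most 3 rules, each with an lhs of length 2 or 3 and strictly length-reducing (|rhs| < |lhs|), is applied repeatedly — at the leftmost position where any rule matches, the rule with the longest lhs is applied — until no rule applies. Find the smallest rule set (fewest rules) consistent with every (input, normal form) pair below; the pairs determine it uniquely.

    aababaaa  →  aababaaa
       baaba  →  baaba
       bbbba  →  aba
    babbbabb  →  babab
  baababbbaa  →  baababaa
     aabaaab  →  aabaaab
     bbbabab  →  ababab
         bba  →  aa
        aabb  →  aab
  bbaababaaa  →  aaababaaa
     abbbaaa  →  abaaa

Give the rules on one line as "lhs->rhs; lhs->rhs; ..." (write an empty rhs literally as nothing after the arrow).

abb->ab; bb->a

  | aababaaa
  | baaba
  | bbbba => abba => aba
  | babbbabb => babbabb => bababb => babab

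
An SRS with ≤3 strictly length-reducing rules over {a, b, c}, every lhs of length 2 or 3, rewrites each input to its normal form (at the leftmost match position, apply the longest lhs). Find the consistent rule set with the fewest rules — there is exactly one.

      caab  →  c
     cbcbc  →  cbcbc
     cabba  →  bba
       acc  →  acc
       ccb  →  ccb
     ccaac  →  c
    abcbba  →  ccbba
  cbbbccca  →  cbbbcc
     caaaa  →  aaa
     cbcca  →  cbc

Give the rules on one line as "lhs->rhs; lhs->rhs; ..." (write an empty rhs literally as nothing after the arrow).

ab->c; ca->

  | caab => ab => c
  | cbcbc
  | cabba => bba
  | acc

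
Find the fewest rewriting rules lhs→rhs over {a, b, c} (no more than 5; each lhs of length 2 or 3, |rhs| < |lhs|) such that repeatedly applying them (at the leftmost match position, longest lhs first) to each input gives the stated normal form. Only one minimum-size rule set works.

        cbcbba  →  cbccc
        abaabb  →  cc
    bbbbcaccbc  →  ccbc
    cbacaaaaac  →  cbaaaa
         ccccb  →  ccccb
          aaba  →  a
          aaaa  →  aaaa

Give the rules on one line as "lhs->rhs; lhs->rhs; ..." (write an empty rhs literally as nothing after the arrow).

  | cbcbba => cbccc
  | abaabb => bbabb => ccbb => cc
  | bbbbcaccbc => bbcaccbc => caccbc => ccbc
  | cbacaaaaac => cbaaaaac => cbaaaa

aba->bb; ac->; bb->; bba->cc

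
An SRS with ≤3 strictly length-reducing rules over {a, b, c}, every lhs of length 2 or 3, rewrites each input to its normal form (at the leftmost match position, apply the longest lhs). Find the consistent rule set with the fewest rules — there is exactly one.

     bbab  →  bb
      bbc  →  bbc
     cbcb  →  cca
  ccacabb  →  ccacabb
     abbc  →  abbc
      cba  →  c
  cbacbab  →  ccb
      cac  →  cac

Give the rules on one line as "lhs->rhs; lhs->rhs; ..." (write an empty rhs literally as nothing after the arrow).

  | bbab => bb
  | bbc
  | cbcb => cca
  | ccacabb

ba->; bcb->ca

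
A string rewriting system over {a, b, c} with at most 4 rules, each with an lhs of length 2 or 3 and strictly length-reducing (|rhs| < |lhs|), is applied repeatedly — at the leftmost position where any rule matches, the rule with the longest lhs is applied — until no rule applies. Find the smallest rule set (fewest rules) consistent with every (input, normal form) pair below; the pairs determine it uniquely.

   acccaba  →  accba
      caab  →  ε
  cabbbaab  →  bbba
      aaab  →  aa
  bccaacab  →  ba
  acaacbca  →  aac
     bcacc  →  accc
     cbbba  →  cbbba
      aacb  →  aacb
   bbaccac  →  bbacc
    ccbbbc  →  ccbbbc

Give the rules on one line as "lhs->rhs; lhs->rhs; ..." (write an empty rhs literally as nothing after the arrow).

ab->; bca->ac; bcc->b; ca->

  | acccaba => accba
  | caab => ab => ε
  | cabbbaab => bbbaab => bbba
  | aaab => aa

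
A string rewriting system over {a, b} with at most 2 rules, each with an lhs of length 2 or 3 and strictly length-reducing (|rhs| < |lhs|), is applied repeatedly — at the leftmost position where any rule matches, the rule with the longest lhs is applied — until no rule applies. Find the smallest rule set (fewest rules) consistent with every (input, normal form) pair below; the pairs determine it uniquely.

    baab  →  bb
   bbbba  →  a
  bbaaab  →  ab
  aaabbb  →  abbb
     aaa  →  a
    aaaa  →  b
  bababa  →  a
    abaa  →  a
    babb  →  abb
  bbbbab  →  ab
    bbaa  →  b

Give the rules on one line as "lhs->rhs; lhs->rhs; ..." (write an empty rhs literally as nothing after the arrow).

aa->b; ba->a

  | baab => aab => bb
  | bbbba => bbba => bba => ba => a
  | bbaaab => baaab => aaab => bab => ab
  | aaabbb => babbb => abbb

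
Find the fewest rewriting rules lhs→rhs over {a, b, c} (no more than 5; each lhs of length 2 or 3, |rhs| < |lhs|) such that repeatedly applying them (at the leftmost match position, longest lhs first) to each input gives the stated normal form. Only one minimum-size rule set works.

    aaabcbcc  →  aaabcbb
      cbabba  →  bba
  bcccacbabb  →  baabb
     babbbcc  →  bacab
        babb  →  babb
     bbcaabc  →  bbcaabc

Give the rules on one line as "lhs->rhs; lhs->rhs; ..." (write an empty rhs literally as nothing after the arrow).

  | aaabcbcc => aaabcbb
  | cbabba => bba
  | bcccacbabb => baacbabb => baabb
  | babbbcc => bacacc => bacab

bbb->ca; cba->; cc->b; ccc->a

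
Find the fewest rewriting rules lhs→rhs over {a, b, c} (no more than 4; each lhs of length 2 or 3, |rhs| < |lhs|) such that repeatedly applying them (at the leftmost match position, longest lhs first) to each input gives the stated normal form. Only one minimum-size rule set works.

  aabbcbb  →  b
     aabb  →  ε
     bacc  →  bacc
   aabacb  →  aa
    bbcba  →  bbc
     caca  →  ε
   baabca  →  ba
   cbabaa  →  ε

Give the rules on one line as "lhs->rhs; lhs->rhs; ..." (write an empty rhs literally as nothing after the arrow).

ab->; ca->; cb->; cba->c

  | aabbcbb => abcbb => cbb => b
  | aabb => ab => ε
  | bacc
  | aabacb => aacb => aa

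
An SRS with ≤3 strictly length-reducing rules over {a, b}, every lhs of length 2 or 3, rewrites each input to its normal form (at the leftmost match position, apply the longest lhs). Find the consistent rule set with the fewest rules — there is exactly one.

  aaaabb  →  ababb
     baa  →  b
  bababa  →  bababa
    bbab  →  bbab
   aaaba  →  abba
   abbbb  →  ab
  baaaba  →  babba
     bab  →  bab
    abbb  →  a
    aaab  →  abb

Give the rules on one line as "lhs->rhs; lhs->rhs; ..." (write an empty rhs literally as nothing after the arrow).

aa->; aaa->ab; bbb->

  | aaaabb => ababb
  | baa => b
  | bababa
  | bbab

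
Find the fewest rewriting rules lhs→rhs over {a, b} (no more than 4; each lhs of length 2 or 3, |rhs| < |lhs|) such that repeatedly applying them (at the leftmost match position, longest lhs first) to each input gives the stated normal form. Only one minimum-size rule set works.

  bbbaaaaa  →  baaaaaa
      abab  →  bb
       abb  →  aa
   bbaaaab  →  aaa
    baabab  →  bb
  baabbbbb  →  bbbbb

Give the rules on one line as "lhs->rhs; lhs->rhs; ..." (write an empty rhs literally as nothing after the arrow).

aab->; ab->b; abb->aa; bba->aa

  | bbbaaaaa => baaaaaa
  | abab => bab => bb
  | abb => aa
  | bbaaaab => aaaaab => aaa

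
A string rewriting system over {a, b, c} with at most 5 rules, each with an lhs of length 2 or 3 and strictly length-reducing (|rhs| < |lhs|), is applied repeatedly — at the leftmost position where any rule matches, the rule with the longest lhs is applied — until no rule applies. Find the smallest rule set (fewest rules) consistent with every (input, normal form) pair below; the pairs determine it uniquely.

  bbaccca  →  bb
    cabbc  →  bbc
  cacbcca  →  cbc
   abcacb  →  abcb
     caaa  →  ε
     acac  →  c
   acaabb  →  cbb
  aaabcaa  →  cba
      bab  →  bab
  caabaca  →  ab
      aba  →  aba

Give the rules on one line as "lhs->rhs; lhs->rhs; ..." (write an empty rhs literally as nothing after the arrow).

aa->; aaa->c; ac->a; ca->

  | bbaccca => bbacca => bbaca => bbaa => bb
  | cabbc => bbc
  | cacbcca => cbcca => cbc
  | abcacb => abcb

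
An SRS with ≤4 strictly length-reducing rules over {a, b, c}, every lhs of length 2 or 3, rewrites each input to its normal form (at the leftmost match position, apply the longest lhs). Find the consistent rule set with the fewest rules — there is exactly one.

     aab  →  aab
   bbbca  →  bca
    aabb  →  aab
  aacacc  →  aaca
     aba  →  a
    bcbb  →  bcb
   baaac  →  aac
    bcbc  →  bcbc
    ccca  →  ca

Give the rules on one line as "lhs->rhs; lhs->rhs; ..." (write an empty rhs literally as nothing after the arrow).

  | aab
  | bbbca => bbca => bca
  | aabb => aab
  | aacacc => aaca

ba->; bb->b; cc->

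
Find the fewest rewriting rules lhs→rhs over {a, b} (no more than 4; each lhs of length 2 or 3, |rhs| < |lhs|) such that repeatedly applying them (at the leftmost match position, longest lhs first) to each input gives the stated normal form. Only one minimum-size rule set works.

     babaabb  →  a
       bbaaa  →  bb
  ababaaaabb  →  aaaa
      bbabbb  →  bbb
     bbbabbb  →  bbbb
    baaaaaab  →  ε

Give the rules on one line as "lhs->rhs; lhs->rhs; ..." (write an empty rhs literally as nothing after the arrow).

abb->; ba->b; bab->

  | babaabb => aabb => a
  | bbaaa => bbaa => bba => bb
  | ababaaaabb => aaaaabb => aaaa
  | bbabbb => bbb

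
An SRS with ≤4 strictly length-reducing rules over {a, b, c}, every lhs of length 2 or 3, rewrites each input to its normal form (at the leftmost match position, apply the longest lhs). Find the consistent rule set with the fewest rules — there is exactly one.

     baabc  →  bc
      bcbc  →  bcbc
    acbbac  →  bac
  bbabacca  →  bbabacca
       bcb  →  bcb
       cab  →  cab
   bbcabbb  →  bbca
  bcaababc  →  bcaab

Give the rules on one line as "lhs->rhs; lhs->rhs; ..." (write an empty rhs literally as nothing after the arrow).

  | baabc => bc
  | bcbc
  | acbbac => bac
  | bbabacca

abc->; acb->; baa->; bbb->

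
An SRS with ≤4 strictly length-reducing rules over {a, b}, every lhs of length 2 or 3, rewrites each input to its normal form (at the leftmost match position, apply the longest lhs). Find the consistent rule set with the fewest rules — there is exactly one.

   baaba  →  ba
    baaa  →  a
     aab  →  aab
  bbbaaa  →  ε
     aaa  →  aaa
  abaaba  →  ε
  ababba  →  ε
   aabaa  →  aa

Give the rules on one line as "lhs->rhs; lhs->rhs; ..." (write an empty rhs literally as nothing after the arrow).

  | baaba => ba
  | baaa => a
  | aab
  | bbbaaa => baa => ε

aba->; baa->; bba->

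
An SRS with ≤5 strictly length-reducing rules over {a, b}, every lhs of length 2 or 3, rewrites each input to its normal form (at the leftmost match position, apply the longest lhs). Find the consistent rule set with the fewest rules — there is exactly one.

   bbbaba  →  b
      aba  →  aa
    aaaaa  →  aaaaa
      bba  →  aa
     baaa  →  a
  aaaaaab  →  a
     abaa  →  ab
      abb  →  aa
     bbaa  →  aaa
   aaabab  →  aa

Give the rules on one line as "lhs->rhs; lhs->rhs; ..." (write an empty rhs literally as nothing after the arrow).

  | bbbaba => ababa => aaba => baa => b
  | aba => aa
  | aaaaa
  | bba => aa

aab->ba; ba->a; baa->b; bb->a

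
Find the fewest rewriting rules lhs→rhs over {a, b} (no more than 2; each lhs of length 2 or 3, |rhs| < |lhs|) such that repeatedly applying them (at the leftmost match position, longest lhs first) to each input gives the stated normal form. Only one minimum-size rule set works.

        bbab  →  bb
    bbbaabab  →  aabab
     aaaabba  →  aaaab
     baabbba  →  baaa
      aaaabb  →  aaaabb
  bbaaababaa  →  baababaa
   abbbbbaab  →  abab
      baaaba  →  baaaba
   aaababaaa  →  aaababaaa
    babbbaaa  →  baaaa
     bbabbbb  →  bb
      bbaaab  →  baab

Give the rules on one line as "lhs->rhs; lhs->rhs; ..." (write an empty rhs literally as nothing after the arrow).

bba->b; bbb->

  | bbab => bb
  | bbbaabab => aabab
  | aaaabba => aaaab
  | baabbba => baaa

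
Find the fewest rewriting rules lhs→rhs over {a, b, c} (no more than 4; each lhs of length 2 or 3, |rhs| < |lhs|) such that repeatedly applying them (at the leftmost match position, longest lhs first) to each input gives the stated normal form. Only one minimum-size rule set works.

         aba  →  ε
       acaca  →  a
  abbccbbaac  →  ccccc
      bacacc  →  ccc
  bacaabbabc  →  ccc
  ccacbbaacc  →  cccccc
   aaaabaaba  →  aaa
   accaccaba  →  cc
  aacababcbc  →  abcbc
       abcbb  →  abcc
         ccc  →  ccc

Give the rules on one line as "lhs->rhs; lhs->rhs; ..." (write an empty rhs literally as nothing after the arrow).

ac->; ba->c; bb->c; bba->cb

  | aba => ac => ε
  | acaca => aca => a
  | abbccbbaac => acccbbaac => ccbbaac => cccbac => ccccc
  | bacacc => ccacc => ccc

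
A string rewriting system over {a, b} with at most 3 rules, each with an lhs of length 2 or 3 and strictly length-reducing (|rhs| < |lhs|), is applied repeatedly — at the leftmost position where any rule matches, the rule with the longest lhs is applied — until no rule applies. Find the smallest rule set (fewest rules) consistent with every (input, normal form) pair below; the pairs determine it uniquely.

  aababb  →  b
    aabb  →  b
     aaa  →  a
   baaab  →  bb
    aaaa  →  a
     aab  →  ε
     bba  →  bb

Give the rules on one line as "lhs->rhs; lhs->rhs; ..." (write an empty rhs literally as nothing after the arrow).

aa->a; ab->; ba->b

  | aababb => ababb => abb => b
  | aabb => abb => b
  | aaa => aa => a
  | baaab => baab => bab => bb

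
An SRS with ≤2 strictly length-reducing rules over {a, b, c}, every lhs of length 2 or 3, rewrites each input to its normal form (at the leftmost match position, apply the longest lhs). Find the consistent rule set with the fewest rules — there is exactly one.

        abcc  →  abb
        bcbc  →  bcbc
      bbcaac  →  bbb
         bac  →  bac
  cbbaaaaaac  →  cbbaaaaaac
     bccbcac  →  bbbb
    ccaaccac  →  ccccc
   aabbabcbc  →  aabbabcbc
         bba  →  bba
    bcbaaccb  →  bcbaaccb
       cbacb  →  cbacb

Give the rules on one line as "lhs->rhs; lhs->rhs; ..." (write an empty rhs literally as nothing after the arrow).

bcc->bb; ca->c

  | abcc => abb
  | bcbc
  | bbcaac => bbcac => bbcc => bbb
  | bac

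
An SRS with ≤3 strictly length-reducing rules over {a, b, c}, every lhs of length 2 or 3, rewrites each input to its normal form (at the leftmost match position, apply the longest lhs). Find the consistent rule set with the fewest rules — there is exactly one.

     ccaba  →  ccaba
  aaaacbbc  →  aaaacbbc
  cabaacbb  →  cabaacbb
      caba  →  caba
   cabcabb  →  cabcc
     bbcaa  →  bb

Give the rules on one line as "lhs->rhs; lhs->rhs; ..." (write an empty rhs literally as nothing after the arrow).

abb->c; caa->

  | ccaba
  | aaaacbbc
  | cabaacbb
  | caba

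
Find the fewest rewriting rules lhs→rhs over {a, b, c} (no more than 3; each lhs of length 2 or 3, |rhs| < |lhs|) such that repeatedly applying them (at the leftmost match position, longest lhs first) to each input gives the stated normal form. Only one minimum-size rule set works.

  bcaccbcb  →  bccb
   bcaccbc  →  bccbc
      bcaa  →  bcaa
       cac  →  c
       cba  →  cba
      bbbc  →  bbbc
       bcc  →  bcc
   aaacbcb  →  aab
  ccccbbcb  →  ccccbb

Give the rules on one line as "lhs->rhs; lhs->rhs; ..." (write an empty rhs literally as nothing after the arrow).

  | bcaccbcb => bccbcb => bccb
  | bcaccbc => bccbc
  | bcaa
  | cac => c

ac->; bcb->b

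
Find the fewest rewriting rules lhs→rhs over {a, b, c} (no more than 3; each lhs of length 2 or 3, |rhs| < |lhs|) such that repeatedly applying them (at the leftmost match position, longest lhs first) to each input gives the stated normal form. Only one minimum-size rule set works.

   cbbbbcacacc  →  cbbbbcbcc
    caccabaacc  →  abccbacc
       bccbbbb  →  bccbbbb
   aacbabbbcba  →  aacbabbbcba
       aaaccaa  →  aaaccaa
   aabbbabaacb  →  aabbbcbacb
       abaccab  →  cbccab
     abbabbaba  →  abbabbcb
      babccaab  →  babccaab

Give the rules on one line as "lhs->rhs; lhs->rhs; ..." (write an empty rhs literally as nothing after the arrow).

  | cbbbbcacacc => cbbbbabacc => cbbbbcbcc
  | caccabaacc => abcabaacc => abccbacc
  | bccbbbb
  | aacbabbbcba

aba->cb; cac->ab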